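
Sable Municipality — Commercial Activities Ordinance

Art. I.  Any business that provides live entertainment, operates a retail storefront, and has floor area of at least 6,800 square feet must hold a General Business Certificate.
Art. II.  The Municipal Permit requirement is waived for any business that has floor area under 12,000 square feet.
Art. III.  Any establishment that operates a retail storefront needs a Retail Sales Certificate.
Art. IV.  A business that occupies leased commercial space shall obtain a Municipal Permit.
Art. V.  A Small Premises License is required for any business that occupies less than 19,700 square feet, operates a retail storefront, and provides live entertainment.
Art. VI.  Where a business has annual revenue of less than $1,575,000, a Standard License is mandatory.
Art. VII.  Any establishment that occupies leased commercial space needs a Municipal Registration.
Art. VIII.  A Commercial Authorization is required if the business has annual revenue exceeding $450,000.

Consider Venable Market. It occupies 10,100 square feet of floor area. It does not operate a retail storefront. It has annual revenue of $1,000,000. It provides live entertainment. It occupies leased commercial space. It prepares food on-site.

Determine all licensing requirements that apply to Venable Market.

Art. I. provides live entertainment; does not operate a retail storefront; floor area 10,100 square feet ≥ 6,800 square feet → General Business Certificate not required.
Art. II. floor area 10,100 square feet < 12,000 square feet → exempt from Municipal Permit.
Art. III. does not operate a retail storefront → Retail Sales Certificate not required.
Art. IV. occupies leased commercial space → Municipal Permit required.
Art. V. floor area 10,100 square feet < 19,700 square feet; does not operate a retail storefront; provides live entertainment → Small Premises License not required.
Art. VI. revenue $1,000,000 < $1,575,000 → Standard License required.
Art. VII. occupies leased commercial space → Municipal Registration required.
Art. VIII. revenue $1,000,000 > $450,000 → Commercial Authorization required.

Commercial Authorization, Municipal Registration, Standard License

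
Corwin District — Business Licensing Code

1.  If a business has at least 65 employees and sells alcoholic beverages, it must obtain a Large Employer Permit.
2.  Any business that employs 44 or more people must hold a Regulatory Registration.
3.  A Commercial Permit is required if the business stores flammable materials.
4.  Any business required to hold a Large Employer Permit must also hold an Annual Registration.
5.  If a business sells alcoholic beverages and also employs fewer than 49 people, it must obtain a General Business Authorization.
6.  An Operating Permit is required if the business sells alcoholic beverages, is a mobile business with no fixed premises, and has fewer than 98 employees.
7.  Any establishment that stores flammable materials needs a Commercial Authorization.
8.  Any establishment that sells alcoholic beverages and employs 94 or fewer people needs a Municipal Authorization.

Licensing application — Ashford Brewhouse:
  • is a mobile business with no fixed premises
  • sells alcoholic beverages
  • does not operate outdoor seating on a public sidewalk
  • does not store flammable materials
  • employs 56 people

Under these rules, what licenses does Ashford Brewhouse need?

1. employees 56 < 65; sells alcoholic beverages → Large Employer Permit not required.
2. employees 56 ≥ 44 → Regulatory Registration required.
3. does not store flammable materials → Commercial Permit not required.
4. Large Employer Permit is not required → no effect.
5. sells alcoholic beverages; employees 56 ≥ 49 → General Business Authorization not required.
6. sells alcoholic beverages; is a mobile business with no fixed premises; employees 56 < 98 → Operating Permit required.
7. does not store flammable materials → Commercial Authorization not required.
8. sells alcoholic beverages; employees 56 ≤ 94 → Municipal Authorization required.

Municipal Authorization, Operating Permit, Regulatory Registration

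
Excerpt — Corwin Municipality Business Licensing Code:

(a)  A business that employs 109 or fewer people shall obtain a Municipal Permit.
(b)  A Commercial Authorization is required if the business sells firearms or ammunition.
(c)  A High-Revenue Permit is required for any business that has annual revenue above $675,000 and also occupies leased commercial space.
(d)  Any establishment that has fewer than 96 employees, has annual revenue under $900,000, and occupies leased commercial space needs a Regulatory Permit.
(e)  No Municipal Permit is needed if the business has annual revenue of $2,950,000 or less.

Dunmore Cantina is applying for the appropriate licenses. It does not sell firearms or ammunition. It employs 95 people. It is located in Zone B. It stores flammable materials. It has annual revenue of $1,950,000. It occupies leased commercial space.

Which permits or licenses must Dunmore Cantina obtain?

(a) employees 95 ≤ 109 → Municipal Permit required.
(b) does not sell firearms or ammunition → Commercial Authorization not required.
(c) revenue $1,950,000 > $675,000; occupies leased commercial space → High-Revenue Permit required.
(d) employees 95 < 96; revenue $1,950,000 ≥ $900,000; occupies leased commercial space → Regulatory Permit not required.
(e) revenue $1,950,000 ≤ $2,950,000 → exempt from Municipal Permit.

High-Revenue Permit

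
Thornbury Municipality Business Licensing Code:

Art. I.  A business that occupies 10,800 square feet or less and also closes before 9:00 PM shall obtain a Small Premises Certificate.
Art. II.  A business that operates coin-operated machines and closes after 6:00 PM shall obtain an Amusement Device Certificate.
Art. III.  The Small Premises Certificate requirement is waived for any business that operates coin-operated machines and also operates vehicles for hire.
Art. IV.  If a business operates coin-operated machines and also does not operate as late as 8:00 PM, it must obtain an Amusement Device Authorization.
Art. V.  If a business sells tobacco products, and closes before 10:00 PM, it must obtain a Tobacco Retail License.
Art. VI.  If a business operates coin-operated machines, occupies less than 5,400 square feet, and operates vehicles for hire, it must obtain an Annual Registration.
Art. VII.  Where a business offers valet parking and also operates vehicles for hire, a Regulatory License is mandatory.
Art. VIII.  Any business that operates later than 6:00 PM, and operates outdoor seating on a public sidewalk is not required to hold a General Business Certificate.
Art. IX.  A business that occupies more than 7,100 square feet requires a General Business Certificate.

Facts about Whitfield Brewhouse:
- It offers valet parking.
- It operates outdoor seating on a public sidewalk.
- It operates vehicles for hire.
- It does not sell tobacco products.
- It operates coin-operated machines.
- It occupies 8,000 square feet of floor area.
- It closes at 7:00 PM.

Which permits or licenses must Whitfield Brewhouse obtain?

Amusement Device Authorization, Amusement Device Certificate, Regulatory License

Art. I. floor area 8,000 square feet ≤ 10,800 square feet; closes 7:00 PM, at/before 9:00 PM → Small Premises Certificate required.
Art. II. operates coin-operated machines; closes 7:00 PM, after 6:00 PM → Amusement Device Certificate required.
Art. III. operates coin-operated machines; operates vehicles for hire → exempt from Small Premises Certificate.
Art. IV. operates coin-operated machines; closes 7:00 PM, at/before 8:00 PM → Amusement Device Authorization required.
Art. V. does not sell tobacco products; closes 7:00 PM, at/before 10:00 PM → Tobacco Retail License not required.
Art. VI. operates coin-operated machines; floor area 8,000 square feet ≥ 5,400 square feet; operates vehicles for hire → Annual Registration not required.
Art. VII. offers valet parking; operates vehicles for hire → Regulatory License required.
Art. VIII. closes 7:00 PM, after 6:00 PM; operates outdoor seating on a public sidewalk → exempt from General Business Certificate.
Art. IX. floor area 8,000 square feet > 7,100 square feet → General Business Certificate required.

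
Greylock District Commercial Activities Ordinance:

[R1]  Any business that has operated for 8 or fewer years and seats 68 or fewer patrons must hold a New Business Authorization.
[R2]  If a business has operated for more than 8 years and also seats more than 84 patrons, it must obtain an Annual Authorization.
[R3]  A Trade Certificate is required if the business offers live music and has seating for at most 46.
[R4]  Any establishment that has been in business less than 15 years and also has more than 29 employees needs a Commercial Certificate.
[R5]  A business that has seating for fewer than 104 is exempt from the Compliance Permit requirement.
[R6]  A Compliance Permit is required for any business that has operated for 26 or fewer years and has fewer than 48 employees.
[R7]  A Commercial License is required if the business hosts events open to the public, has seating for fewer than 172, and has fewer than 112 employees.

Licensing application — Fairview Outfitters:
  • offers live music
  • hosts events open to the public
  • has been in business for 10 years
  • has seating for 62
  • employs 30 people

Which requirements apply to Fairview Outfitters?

Commercial Certificate, Commercial License

[R1] years in business 10 > 8; seating 62 ≤ 68 → New Business Authorization not required.
[R2] years in business 10 > 8; seating 62 ≤ 84 → Annual Authorization not required.
[R3] offers live music; seating 62 > 46 → Trade Certificate not required.
[R4] years in business 10 < 15; employees 30 > 29 → Commercial Certificate required.
[R5] seating 62 < 104 → exempt from Compliance Permit.
[R6] years in business 10 ≤ 26; employees 30 < 48 → Compliance Permit required.
[R7] hosts events open to the public; seating 62 < 172; employees 30 < 112 → Commercial License required.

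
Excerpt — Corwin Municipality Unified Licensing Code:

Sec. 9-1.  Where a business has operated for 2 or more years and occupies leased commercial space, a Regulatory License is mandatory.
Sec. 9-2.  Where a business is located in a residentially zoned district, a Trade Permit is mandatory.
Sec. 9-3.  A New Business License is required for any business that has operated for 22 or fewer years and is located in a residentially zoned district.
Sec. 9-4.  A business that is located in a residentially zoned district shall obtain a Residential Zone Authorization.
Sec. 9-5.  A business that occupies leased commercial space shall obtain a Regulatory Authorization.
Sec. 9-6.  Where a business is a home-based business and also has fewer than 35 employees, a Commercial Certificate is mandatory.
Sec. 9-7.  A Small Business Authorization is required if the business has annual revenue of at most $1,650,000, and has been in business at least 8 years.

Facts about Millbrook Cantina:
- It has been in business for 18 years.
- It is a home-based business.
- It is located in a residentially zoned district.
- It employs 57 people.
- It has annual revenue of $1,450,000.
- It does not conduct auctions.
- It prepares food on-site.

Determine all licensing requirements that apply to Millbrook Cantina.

New Business License, Residential Zone Authorization, Small Business Authorization, Trade Permit

Sec. 9-1. years in business 18 ≥ 2; is a home-based business (not: occupies leased commercial space) → Regulatory License not required.
Sec. 9-2. is located in a residentially zoned district → Trade Permit required.
Sec. 9-3. years in business 18 ≤ 22; is located in a residentially zoned district → New Business License required.
Sec. 9-4. is located in a residentially zoned district → Residential Zone Authorization required.
Sec. 9-5. is a home-based business (not: occupies leased commercial space) → Regulatory Authorization not required.
Sec. 9-6. is a home-based business; employees 57 ≥ 35 → Commercial Certificate not required.
Sec. 9-7. revenue $1,450,000 ≤ $1,650,000; years in business 18 ≥ 8 → Small Business Authorization required.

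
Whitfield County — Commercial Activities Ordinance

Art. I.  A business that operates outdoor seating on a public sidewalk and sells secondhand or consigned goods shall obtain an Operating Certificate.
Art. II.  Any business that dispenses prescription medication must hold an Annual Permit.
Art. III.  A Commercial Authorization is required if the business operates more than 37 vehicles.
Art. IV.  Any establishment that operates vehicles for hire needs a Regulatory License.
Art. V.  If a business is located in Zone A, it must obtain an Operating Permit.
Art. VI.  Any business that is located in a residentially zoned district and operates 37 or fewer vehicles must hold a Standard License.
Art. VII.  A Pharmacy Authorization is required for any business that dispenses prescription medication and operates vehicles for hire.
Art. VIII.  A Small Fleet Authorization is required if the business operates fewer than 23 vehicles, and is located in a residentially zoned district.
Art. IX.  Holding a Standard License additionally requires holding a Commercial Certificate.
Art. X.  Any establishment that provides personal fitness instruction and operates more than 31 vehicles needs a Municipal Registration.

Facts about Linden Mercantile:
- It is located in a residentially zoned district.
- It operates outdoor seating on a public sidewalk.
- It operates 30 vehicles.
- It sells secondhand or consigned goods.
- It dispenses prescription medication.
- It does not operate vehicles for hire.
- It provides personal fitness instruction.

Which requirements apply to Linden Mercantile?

Art. I. operates outdoor seating on a public sidewalk; sells secondhand or consigned goods → Operating Certificate required.
Art. II. dispenses prescription medication → Annual Permit required.
Art. III. vehicles 30 ≤ 37 → Commercial Authorization not required.
Art. IV. does not operate vehicles for hire → Regulatory License not required.
Art. V. is located in a residentially zoned district (not: is located in Zone A) → Operating Permit not required.
Art. VI. is located in a residentially zoned district; vehicles 30 ≤ 37 → Standard License required.
Art. VII. dispenses prescription medication; does not operate vehicles for hire → Pharmacy Authorization not required.
Art. VIII. vehicles 30 ≥ 23; is located in a residentially zoned district → Small Fleet Authorization not required.
Art. IX. Standard License is required → Commercial Certificate also required.
Art. X. provides personal fitness instruction; vehicles 30 ≤ 31 → Municipal Registration not required.

Annual Permit, Commercial Certificate, Operating Certificate, Standard License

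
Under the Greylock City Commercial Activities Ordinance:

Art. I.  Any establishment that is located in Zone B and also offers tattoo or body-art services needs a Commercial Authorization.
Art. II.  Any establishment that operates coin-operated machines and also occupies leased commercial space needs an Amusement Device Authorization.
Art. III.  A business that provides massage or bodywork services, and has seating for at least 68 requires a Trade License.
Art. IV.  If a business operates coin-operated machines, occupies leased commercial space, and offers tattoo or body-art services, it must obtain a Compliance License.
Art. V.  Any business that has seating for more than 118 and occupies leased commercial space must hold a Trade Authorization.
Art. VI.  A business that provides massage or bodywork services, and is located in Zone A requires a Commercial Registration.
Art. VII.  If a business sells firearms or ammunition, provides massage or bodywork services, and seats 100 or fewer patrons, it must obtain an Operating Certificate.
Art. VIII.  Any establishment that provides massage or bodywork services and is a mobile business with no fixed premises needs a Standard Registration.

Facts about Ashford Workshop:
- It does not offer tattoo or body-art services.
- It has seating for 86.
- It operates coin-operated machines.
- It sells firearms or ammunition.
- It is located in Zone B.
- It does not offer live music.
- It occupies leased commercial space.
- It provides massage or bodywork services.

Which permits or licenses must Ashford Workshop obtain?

Amusement Device Authorization, Operating Certificate, Trade License

Art. I. is located in Zone B; does not offer tattoo or body-art services → Commercial Authorization not required.
Art. II. operates coin-operated machines; occupies leased commercial space → Amusement Device Authorization required.
Art. III. provides massage or bodywork services; seating 86 ≥ 68 → Trade License required.
Art. IV. operates coin-operated machines; occupies leased commercial space; does not offer tattoo or body-art services → Compliance License not required.
Art. V. seating 86 ≤ 118; occupies leased commercial space → Trade Authorization not required.
Art. VI. provides massage or bodywork services; is located in Zone B (not: is located in Zone A) → Commercial Registration not required.
Art. VII. sells firearms or ammunition; provides massage or bodywork services; seating 86 ≤ 100 → Operating Certificate required.
Art. VIII. provides massage or bodywork services; occupies leased commercial space (not: is a mobile business with no fixed premises) → Standard Registration not required.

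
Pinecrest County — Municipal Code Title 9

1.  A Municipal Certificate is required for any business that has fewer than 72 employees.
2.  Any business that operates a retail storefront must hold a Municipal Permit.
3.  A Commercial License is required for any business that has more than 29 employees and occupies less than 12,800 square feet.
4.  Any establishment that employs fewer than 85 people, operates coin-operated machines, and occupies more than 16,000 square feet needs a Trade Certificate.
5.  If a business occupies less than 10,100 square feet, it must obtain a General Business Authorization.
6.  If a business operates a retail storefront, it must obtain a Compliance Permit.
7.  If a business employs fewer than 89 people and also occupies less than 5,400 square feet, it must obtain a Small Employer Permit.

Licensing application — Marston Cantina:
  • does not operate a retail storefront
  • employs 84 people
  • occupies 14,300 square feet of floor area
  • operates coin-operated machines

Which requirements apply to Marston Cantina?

None

1. employees 84 ≥ 72 → Municipal Certificate not required.
2. does not operate a retail storefront → Municipal Permit not required.
3. employees 84 > 29; floor area 14,300 square feet ≥ 12,800 square feet → Commercial License not required.
4. employees 84 < 85; operates coin-operated machines; floor area 14,300 square feet ≤ 16,000 square feet → Trade Certificate not required.
5. floor area 14,300 square feet ≥ 10,100 square feet → General Business Authorization not required.
6. does not operate a retail storefront → Compliance Permit not required.
7. employees 84 < 89; floor area 14,300 square feet ≥ 5,400 square feet → Small Employer Permit not required.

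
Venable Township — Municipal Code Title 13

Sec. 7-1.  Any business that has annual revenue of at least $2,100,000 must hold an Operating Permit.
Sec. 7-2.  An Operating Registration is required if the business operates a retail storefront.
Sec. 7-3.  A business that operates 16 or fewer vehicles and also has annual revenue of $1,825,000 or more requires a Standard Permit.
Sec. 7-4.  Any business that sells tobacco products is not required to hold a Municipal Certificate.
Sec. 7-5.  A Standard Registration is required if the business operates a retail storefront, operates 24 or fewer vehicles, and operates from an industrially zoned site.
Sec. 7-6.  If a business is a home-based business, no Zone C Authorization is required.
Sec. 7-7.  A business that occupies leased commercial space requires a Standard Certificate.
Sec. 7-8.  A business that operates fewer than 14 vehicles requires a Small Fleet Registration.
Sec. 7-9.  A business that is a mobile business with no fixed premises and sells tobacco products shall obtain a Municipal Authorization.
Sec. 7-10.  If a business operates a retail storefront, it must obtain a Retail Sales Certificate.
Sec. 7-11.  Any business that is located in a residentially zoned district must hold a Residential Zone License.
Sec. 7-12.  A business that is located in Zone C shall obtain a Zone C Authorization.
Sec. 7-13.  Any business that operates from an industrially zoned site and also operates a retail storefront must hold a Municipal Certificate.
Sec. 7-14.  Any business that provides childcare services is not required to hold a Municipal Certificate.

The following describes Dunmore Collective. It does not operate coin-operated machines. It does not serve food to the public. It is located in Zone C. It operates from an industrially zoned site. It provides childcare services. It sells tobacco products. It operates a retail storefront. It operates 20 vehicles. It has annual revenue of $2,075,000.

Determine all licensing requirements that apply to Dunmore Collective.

Sec. 7-1. revenue $2,075,000 < $2,100,000 → Operating Permit not required.
Sec. 7-2. operates a retail storefront → Operating Registration required.
Sec. 7-3. vehicles 20 > 16; revenue $2,075,000 ≥ $1,825,000 → Standard Permit not required.
Sec. 7-4. sells tobacco products → exempt from Municipal Certificate.
Sec. 7-5. operates a retail storefront; vehicles 20 ≤ 24; operates from an industrially zoned site → Standard Registration required.
Sec. 7-6. operates from an industrially zoned site (not: is a home-based business) → Zone C Authorization exemption does not apply.
Sec. 7-7. operates from an industrially zoned site (not: occupies leased commercial space) → Standard Certificate not required.
Sec. 7-8. vehicles 20 ≥ 14 → Small Fleet Registration not required.
Sec. 7-9. operates from an industrially zoned site (not: is a mobile business with no fixed premises); sells tobacco products → Municipal Authorization not required.
Sec. 7-10. operates a retail storefront → Retail Sales Certificate required.
Sec. 7-11. is located in Zone C (not: is located in a residentially zoned district) → Residential Zone License not required.
Sec. 7-12. is located in Zone C → Zone C Authorization required.
Sec. 7-13. operates from an industrially zoned site; operates a retail storefront → Municipal Certificate required.
Sec. 7-14. provides childcare services → exempt from Municipal Certificate.

Operating Registration, Retail Sales Certificate, Standard Registration, Zone C Authorization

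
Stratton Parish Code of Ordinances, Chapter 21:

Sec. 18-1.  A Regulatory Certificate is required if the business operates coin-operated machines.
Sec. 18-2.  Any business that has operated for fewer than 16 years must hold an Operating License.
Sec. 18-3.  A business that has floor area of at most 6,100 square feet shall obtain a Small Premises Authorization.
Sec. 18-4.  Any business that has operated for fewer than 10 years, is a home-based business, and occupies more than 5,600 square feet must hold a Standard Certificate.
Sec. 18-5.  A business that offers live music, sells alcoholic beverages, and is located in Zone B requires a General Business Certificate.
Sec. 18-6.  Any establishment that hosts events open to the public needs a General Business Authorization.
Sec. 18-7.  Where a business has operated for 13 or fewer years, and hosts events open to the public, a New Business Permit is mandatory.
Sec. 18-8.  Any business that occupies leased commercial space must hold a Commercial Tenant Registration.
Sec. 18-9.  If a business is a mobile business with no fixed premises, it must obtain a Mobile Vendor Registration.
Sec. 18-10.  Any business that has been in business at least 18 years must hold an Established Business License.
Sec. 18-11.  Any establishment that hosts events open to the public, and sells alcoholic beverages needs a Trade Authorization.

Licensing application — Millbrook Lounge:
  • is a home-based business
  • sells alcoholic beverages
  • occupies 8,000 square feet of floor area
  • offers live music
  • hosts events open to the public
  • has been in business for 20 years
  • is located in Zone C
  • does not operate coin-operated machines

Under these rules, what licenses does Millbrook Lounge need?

Sec. 18-1. does not operate coin-operated machines → Regulatory Certificate not required.
Sec. 18-2. years in business 20 ≥ 16 → Operating License not required.
Sec. 18-3. floor area 8,000 square feet > 6,100 square feet → Small Premises Authorization not required.
Sec. 18-4. years in business 20 ≥ 10; is a home-based business; floor area 8,000 square feet > 5,600 square feet → Standard Certificate not required.
Sec. 18-5. offers live music; sells alcoholic beverages; is located in Zone C (not: is located in Zone B) → General Business Certificate not required.
Sec. 18-6. hosts events open to the public → General Business Authorization required.
Sec. 18-7. years in business 20 > 13; hosts events open to the public → New Business Permit not required.
Sec. 18-8. is a home-based business (not: occupies leased commercial space) → Commercial Tenant Registration not required.
Sec. 18-9. is a home-based business (not: is a mobile business with no fixed premises) → Mobile Vendor Registration not required.
Sec. 18-10. years in business 20 ≥ 18 → Established Business License required.
Sec. 18-11. hosts events open to the public; sells alcoholic beverages → Trade Authorization required.

Established Business License, General Business Authorization, Trade Authorization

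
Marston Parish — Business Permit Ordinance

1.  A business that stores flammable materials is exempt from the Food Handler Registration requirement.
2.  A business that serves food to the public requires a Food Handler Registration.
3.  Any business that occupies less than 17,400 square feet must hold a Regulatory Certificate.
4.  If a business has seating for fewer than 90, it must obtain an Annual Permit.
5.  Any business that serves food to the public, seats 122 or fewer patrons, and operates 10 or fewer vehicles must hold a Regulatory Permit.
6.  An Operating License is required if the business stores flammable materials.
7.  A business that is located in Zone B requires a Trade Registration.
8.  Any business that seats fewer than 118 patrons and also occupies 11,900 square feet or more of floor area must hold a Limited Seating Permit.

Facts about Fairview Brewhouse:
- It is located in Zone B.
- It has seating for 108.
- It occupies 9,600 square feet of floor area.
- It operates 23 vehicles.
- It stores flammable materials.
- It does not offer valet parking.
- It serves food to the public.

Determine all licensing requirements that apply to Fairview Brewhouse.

Operating License, Regulatory Certificate, Trade Registration

1. stores flammable materials → exempt from Food Handler Registration.
2. serves food to the public → Food Handler Registration required.
3. floor area 9,600 square feet < 17,400 square feet → Regulatory Certificate required.
4. seating 108 ≥ 90 → Annual Permit not required.
5. serves food to the public; seating 108 ≤ 122; vehicles 23 > 10 → Regulatory Permit not required.
6. stores flammable materials → Operating License required.
7. is located in Zone B → Trade Registration required.
8. seating 108 < 118; floor area 9,600 square feet < 11,900 square feet → Limited Seating Permit not required.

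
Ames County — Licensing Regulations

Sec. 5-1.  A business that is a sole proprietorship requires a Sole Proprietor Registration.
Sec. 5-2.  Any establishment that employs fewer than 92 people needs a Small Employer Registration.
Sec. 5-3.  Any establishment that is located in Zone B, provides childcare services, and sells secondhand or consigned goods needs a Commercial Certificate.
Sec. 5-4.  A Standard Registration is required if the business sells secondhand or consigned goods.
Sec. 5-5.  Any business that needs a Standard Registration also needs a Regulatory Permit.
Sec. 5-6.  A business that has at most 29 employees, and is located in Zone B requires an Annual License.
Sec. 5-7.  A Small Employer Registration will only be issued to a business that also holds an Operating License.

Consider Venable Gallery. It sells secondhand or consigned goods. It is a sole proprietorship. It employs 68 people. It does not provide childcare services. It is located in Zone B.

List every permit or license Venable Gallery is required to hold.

Sec. 5-1. is a sole proprietorship → Sole Proprietor Registration required.
Sec. 5-2. employees 68 < 92 → Small Employer Registration required.
Sec. 5-3. is located in Zone B; does not provide childcare services; sells secondhand or consigned goods → Commercial Certificate not required.
Sec. 5-4. sells secondhand or consigned goods → Standard Registration required.
Sec. 5-5. Standard Registration is required → Regulatory Permit also required.
Sec. 5-6. employees 68 > 29; is located in Zone B → Annual License not required.
Sec. 5-7. Small Employer Registration is required → Operating License also required.

Operating License, Regulatory Permit, Small Employer Registration, Sole Proprietor Registration, Standard Registration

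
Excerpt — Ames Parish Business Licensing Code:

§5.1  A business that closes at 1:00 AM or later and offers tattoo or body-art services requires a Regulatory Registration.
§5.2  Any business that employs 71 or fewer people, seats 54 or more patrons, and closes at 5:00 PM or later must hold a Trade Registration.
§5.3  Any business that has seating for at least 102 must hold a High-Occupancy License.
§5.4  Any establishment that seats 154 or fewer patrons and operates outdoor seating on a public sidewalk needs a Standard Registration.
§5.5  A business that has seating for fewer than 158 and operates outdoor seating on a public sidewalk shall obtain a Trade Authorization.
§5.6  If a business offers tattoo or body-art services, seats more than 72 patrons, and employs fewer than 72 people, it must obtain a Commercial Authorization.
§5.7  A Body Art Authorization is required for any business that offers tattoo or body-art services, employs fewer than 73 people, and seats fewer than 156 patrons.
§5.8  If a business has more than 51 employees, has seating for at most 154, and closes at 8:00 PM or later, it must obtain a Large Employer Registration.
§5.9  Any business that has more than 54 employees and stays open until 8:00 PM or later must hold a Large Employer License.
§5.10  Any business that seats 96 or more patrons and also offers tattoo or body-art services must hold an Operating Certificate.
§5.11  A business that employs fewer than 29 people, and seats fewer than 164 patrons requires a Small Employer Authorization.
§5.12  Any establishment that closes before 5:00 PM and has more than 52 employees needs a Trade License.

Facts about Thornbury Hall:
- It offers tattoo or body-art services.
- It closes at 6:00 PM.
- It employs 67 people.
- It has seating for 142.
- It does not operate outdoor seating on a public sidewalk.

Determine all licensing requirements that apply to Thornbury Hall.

Body Art Authorization, Commercial Authorization, High-Occupancy License, Operating Certificate, Trade Registration

§5.1 closes 6:00 PM, at/before 1:00 AM; offers tattoo or body-art services → Regulatory Registration not required.
§5.2 employees 67 ≤ 71; seating 142 ≥ 54; closes 6:00 PM, after 5:00 PM → Trade Registration required.
§5.3 seating 142 ≥ 102 → High-Occupancy License required.
§5.4 seating 142 ≤ 154; does not operate outdoor seating on a public sidewalk → Standard Registration not required.
§5.5 seating 142 < 158; does not operate outdoor seating on a public sidewalk → Trade Authorization not required.
§5.6 offers tattoo or body-art services; seating 142 > 72; employees 67 < 72 → Commercial Authorization required.
§5.7 offers tattoo or body-art services; employees 67 < 73; seating 142 < 156 → Body Art Authorization required.
§5.8 employees 67 > 51; seating 142 ≤ 154; closes 6:00 PM, at/before 8:00 PM → Large Employer Registration not required.
§5.9 employees 67 > 54; closes 6:00 PM, at/before 8:00 PM → Large Employer License not required.
§5.10 seating 142 ≥ 96; offers tattoo or body-art services → Operating Certificate required.
§5.11 employees 67 ≥ 29; seating 142 < 164 → Small Employer Authorization not required.
§5.12 closes 6:00 PM, after 5:00 PM; employees 67 > 52 → Trade License not required.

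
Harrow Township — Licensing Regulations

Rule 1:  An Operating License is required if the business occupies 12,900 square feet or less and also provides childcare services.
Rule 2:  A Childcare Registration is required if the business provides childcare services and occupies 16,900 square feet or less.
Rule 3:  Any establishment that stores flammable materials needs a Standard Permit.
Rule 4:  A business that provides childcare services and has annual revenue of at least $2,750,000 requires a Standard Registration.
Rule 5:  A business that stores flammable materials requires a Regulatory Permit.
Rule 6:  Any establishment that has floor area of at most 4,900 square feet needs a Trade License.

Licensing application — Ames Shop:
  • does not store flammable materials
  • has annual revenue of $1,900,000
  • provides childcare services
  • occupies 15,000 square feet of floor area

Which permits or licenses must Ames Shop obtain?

Rule 1: floor area 15,000 square feet > 12,900 square feet; provides childcare services → Operating License not required.
Rule 2: provides childcare services; floor area 15,000 square feet ≤ 16,900 square feet → Childcare Registration required.
Rule 3: does not store flammable materials → Standard Permit not required.
Rule 4: provides childcare services; revenue $1,900,000 < $2,750,000 → Standard Registration not required.
Rule 5: does not store flammable materials → Regulatory Permit not required.
Rule 6: floor area 15,000 square feet > 4,900 square feet → Trade License not required.

Childcare Registration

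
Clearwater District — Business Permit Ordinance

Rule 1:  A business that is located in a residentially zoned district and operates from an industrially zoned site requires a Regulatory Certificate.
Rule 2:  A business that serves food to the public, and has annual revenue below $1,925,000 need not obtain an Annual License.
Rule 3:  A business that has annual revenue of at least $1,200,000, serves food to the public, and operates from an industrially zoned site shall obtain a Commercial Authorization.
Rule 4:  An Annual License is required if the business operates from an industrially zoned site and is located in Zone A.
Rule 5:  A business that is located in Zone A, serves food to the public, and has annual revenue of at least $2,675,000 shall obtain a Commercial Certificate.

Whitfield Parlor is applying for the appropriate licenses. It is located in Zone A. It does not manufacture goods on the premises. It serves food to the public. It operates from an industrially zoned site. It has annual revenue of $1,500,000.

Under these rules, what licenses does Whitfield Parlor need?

Commercial Authorization

Rule 1: is located in Zone A (not: is located in a residentially zoned district); operates from an industrially zoned site → Regulatory Certificate not required.
Rule 2: serves food to the public; revenue $1,500,000 < $1,925,000 → exempt from Annual License.
Rule 3: revenue $1,500,000 ≥ $1,200,000; serves food to the public; operates from an industrially zoned site → Commercial Authorization required.
Rule 4: operates from an industrially zoned site; is located in Zone A → Annual License required.
Rule 5: is located in Zone A; serves food to the public; revenue $1,500,000 < $2,675,000 → Commercial Certificate not required.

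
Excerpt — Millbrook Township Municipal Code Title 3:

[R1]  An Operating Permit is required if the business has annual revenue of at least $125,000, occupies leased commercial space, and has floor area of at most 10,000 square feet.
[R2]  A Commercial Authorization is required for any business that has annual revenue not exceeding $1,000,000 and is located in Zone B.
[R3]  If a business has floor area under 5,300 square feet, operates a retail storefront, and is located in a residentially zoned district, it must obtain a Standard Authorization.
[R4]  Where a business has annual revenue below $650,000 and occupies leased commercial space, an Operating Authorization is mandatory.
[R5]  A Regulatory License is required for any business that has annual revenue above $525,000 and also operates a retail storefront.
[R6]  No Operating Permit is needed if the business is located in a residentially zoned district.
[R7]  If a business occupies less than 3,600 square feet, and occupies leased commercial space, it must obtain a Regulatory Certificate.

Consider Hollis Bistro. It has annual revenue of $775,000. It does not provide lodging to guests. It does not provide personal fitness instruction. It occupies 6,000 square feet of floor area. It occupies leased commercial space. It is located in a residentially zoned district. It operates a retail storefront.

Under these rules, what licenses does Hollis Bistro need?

Regulatory License

[R1] revenue $775,000 ≥ $125,000; occupies leased commercial space; floor area 6,000 square feet ≤ 10,000 square feet → Operating Permit required.
[R2] revenue $775,000 ≤ $1,000,000; is located in a residentially zoned district (not: is located in Zone B) → Commercial Authorization not required.
[R3] floor area 6,000 square feet ≥ 5,300 square feet; operates a retail storefront; is located in a residentially zoned district → Standard Authorization not required.
[R4] revenue $775,000 ≥ $650,000; occupies leased commercial space → Operating Authorization not required.
[R5] revenue $775,000 > $525,000; operates a retail storefront → Regulatory License required.
[R6] is located in a residentially zoned district → exempt from Operating Permit.
[R7] floor area 6,000 square feet ≥ 3,600 square feet; occupies leased commercial space → Regulatory Certificate not required.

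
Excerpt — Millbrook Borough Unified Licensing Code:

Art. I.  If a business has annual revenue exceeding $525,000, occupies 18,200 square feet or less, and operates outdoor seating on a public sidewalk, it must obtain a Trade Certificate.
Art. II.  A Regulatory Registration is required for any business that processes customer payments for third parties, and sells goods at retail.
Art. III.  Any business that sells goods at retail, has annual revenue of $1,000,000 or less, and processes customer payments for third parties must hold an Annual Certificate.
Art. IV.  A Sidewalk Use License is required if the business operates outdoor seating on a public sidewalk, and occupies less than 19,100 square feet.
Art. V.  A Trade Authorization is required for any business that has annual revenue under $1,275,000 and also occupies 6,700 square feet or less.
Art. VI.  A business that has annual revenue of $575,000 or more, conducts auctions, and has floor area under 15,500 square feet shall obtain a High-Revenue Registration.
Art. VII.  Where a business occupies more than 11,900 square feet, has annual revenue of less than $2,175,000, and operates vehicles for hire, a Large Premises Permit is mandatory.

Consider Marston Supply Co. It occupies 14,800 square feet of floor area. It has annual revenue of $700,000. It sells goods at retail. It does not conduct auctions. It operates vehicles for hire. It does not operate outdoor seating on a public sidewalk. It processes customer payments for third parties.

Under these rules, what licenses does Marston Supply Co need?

Art. I. revenue $700,000 > $525,000; floor area 14,800 square feet ≤ 18,200 square feet; does not operate outdoor seating on a public sidewalk → Trade Certificate not required.
Art. II. processes customer payments for third parties; sells goods at retail → Regulatory Registration required.
Art. III. sells goods at retail; revenue $700,000 ≤ $1,000,000; processes customer payments for third parties → Annual Certificate required.
Art. IV. does not operate outdoor seating on a public sidewalk; floor area 14,800 square feet < 19,100 square feet → Sidewalk Use License not required.
Art. V. revenue $700,000 < $1,275,000; floor area 14,800 square feet > 6,700 square feet → Trade Authorization not required.
Art. VI. revenue $700,000 ≥ $575,000; does not conduct auctions; floor area 14,800 square feet < 15,500 square feet → High-Revenue Registration not required.
Art. VII. floor area 14,800 square feet > 11,900 square feet; revenue $700,000 < $2,175,000; operates vehicles for hire → Large Premises Permit required.

Annual Certificate, Large Premises Permit, Regulatory Registration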